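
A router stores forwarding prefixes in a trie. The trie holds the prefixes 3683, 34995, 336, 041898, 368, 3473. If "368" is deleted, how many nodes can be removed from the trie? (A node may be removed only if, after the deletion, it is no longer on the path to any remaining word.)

0

After clearing the end-marker at "368", prune upward until reaching a node still needed by another word.
Every node on "368" is still needed (e.g. by "3683"), so nothing is freed.
Nodes removed: 0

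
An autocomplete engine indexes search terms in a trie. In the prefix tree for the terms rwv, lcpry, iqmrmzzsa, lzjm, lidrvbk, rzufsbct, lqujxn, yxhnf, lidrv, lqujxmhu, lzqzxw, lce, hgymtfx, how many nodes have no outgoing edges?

12

Leaves are exactly the stored words that no other stored word extends.
Those words: "hgymtfx", "iqmrmzzsa", "lce", "lcpry", "lidrvbk", "lqujxmhu", "lqujxn", "lzjm", "lzqzxw", "rwv", "rzufsbct", "yxhnf"
Leaf count: 12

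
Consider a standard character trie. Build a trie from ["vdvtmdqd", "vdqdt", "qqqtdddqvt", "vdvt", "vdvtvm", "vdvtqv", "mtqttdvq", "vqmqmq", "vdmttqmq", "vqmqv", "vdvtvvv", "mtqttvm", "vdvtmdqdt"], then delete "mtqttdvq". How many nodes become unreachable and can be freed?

A node on "mtqttdvq"'s path can go only if nothing else ends at it or branches off below it.
The suffix "dvq" (3 nodes) is used only by "mtqttdvq"; the node for "mtqtt" still has the child "v", so pruning stops there.
Nodes removed: 3

3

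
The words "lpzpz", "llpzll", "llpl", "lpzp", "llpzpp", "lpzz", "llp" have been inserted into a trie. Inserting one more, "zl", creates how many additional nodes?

2

Nothing in the trie begins with "z"; the whole of "zl" is new.
2 − 0 = 2 new nodes.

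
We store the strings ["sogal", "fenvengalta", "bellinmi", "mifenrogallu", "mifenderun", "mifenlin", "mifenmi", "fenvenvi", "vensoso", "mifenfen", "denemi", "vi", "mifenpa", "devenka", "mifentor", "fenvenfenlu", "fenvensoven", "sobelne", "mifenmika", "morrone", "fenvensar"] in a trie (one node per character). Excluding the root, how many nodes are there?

100

Count nodes per top-level branch (shared prefixes stored once):
  'b'-branch (bellinmi): 8 nodes
  'd'-branch (denemi, devenka): 11 nodes
  'f'-branch (fenvenfenlu, fenvengalta, fenvensar, fenvensoven, fenvenvi): 25 nodes
  'm'-branch (mifenderun, mifenfen, mifenlin, mifenmi, mifenmika, mifenpa, mifenrogallu, mifentor, morrone): 38 nodes
  's'-branch (sobelne, sogal): 10 nodes
  'v'-branch (vensoso, vi): 8 nodes
Sum: 100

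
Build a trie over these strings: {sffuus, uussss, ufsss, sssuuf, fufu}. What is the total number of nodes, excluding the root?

25

Trace insertions, counting only characters that open a new branch:
  "sffuus" → 6 new (s, f, f, u, u, s)
  "uussss" → 6 new (u, u, s, s, s, s)
  "ufsss" → prefix "u" already present; 4 new (f, s, s, s)
  "sssuuf" → prefix "s" already present; 5 new (s, s, u, u, f)
  "fufu" → 4 new (f, u, f, u)
Total nodes = 6 + 6 + 4 + 5 + 4 = 25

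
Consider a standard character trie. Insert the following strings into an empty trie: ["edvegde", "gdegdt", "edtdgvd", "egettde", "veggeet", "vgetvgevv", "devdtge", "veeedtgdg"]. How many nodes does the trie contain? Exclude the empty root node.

53

Count nodes per top-level branch (shared prefixes stored once):
  'd'-branch (devdtge): 7 nodes
  'e'-branch (edtdgvd, edvegde, egettde): 18 nodes
  'g'-branch (gdegdt): 6 nodes
  'v'-branch (veeedtgdg, veggeet, vgetvgevv): 22 nodes
Sum: 53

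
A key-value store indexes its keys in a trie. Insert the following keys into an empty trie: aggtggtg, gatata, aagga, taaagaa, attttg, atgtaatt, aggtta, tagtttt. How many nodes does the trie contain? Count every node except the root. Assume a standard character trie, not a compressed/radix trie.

Trace insertions, counting only characters that open a new branch:
  "aggtggtg" → 8 new (a, g, g, t, g, g, t, g)
  "gatata" → 6 new (g, a, t, a, t, a)
  "aagga" → prefix "a" already present; 4 new (a, g, g, a)
  "taaagaa" → 7 new (t, a, a, a, g, a, a)
  "attttg" → prefix "a" already present; 5 new (t, t, t, t, g)
  "atgtaatt" → prefix "at" already present; 6 new (g, t, a, a, t, t)
  "aggtta" → prefix "aggt" already present; 2 new (t, a)
  "tagtttt" → prefix "ta" already present; 5 new (g, t, t, t, t)
Total nodes = 8 + 6 + 4 + 7 + 5 + 6 + 2 + 5 = 43

43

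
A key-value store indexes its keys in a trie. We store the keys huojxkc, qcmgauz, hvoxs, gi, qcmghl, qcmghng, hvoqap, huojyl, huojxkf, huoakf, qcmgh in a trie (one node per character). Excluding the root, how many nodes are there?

Trace insertions, counting only characters that open a new branch:
  "huojxkc" → 7 new (h, u, o, j, x, k, c)
  "qcmgauz" → 7 new (q, c, m, g, a, u, z)
  "hvoxs" → prefix "h" already present; 4 new (v, o, x, s)
  "gi" → 2 new (g, i)
  "qcmghl" → prefix "qcmg" already present; 2 new (h, l)
  "qcmghng" → prefix "qcmgh" already present; 2 new (n, g)
  "hvoqap" → prefix "hvo" already present; 3 new (q, a, p)
  "huojyl" → prefix "huoj" already present; 2 new (y, l)
  "huojxkf" → prefix "huojxk" already present; 1 new (f)
  "huoakf" → prefix "huo" already present; 3 new (a, k, f)
  "qcmgh" → prefix "qcmgh" already present; 0 new (none)
Total nodes = 7 + 7 + 4 + 2 + 2 + 2 + 3 + 2 + 1 + 3 + 0 = 33

33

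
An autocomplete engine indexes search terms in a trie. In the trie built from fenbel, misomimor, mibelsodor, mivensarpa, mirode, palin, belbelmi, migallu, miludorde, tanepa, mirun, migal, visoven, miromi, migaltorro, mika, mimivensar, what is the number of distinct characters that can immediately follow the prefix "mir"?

Follow the path "mir" to its node, then look at its outgoing edges.
Distinct next characters after "mir": o, u.
That node has 2 child edges.

2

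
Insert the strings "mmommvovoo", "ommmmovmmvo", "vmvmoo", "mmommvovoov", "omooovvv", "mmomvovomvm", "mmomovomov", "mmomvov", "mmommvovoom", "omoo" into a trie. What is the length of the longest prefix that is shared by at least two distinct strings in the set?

10

Equivalently: take the maximum, over all pairs, of their longest common prefix length.
e.g. "mmommvovoo" and "mmommvovoom" share the prefix "mmommvovoo" of length 10; no pair shares a longer one.
Longest shared-prefix length: 10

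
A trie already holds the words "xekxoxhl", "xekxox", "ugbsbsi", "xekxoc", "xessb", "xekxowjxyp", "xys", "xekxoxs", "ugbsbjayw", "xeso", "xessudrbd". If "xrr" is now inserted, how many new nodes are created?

2

"x" is already a path in the trie; the remaining "rr" must be added.
So 3 − 1 = 2 new nodes.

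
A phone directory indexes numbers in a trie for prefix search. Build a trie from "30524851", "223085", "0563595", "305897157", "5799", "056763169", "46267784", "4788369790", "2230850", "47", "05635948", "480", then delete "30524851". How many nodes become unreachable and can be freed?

5

Walk "30524851" from the leaf back toward the root, removing each node that no remaining word uses.
The suffix "24851" (5 nodes) is used only by "30524851"; the node for "305" still has the child "8", so pruning stops there.
Nodes removed: 5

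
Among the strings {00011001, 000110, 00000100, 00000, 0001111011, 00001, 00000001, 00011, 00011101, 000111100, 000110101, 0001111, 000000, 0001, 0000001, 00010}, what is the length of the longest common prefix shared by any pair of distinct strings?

8

Equivalently: take the maximum, over all pairs, of their longest common prefix length.
"000111100" and "0001111011" agree on "00011110" (8 characters) before diverging; nothing deeper is shared.
Longest shared-prefix length: 8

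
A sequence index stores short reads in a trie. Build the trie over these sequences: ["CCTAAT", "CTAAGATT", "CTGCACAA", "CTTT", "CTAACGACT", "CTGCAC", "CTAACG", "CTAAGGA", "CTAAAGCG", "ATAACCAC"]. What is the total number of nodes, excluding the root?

Trace insertions, counting only characters that open a new branch:
  "CCTAAT" → 6 new (C, C, T, A, A, T)
  "CTAAGATT" → prefix "C" already present; 7 new (T, A, A, G, A, T, T)
  "CTGCACAA" → prefix "CT" already present; 6 new (G, C, A, C, A, A)
  "CTTT" → prefix "CT" already present; 2 new (T, T)
  "CTAACGACT" → prefix "CTAA" already present; 5 new (C, G, A, C, T)
  "CTGCAC" → prefix "CTGCAC" already present; 0 new (none)
  "CTAACG" → prefix "CTAACG" already present; 0 new (none)
  "CTAAGGA" → prefix "CTAAG" already present; 2 new (G, A)
  "CTAAAGCG" → prefix "CTAA" already present; 4 new (A, G, C, G)
  "ATAACCAC" → 8 new (A, T, A, A, C, C, A, C)
Total nodes = 6 + 7 + 6 + 2 + 5 + 0 + 0 + 2 + 4 + 8 = 40

40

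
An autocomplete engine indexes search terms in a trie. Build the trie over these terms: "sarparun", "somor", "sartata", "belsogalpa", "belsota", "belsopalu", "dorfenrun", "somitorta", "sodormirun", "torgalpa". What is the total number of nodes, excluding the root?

63

For each word, the new-node count is its length minus the longest prefix already in the trie:
  "sarparun" → 8 new (s, a, r, p, a, r, u, n)
  "somor" → prefix "s" already present; 4 new (o, m, o, r)
  "sartata" → prefix "sar" already present; 4 new (t, a, t, a)
  "belsogalpa" → 10 new (b, e, l, s, o, g, a, l, p, a)
  "belsota" → prefix "belso" already present; 2 new (t, a)
  "belsopalu" → prefix "belso" already present; 4 new (p, a, l, u)
  "dorfenrun" → 9 new (d, o, r, f, e, n, r, u, n)
  "somitorta" → prefix "som" already present; 6 new (i, t, o, r, t, a)
  "sodormirun" → prefix "so" already present; 8 new (d, o, r, m, i, r, u, n)
  "torgalpa" → 8 new (t, o, r, g, a, l, p, a)
Total nodes = 8 + 4 + 4 + 10 + 2 + 4 + 9 + 6 + 8 + 8 = 63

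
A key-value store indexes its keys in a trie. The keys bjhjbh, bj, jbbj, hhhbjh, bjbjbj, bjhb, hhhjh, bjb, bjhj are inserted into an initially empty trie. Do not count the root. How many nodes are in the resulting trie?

For each word, the new-node count is its length minus the longest prefix already in the trie:
  "bjhjbh" → 6 new (b, j, h, j, b, h)
  "bj" → prefix "bj" already present; 0 new (none)
  "jbbj" → 4 new (j, b, b, j)
  "hhhbjh" → 6 new (h, h, h, b, j, h)
  "bjbjbj" → prefix "bj" already present; 4 new (b, j, b, j)
  "bjhb" → prefix "bjh" already present; 1 new (b)
  "hhhjh" → prefix "hhh" already present; 2 new (j, h)
  "bjb" → prefix "bjb" already present; 0 new (none)
  "bjhj" → prefix "bjhj" already present; 0 new (none)
Total nodes = 6 + 0 + 4 + 6 + 4 + 1 + 2 + 0 + 0 = 23

23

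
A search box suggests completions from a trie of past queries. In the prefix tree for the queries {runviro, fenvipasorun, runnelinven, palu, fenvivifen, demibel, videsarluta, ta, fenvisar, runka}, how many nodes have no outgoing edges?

10

Leaves are exactly the stored words that no other stored word extends.
Those words: "demibel", "fenvipasorun", "fenvisar", "fenvivifen", "palu", "runka", "runnelinven", "runviro", "ta", "videsarluta"
Leaf count: 10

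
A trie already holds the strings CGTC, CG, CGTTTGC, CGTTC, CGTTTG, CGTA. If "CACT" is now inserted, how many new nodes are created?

3

"C" is already a path in the trie; the remaining "ACT" must be added.
New nodes needed: |"CACT"| − 1 = 4 − 1 = 3.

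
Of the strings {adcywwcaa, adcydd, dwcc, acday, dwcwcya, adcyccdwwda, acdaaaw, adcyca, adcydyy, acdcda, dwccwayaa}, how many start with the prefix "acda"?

2

Traverse to the node for "acda", then collect every word in that subtree.
Words under "acda": acdaaaw, acday
Count: 2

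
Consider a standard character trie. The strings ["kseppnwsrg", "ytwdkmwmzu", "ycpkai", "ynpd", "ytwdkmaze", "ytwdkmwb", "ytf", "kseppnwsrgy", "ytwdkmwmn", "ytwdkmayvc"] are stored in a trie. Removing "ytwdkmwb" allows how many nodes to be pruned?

Walk "ytwdkmwb" from the leaf back toward the root, removing each node that no remaining word uses.
The suffix "b" (1 node) is used only by "ytwdkmwb"; the node for "ytwdkmw" still has the child "m", so pruning stops there.
Nodes removed: 1

1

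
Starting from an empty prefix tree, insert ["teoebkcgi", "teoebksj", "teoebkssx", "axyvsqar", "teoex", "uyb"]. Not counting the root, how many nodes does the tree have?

25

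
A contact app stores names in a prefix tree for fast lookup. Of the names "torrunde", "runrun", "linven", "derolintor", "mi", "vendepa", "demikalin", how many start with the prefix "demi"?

Walk to "demi"; the words in its subtree are exactly those with that prefix.
Matches: "demikalin"
Count: 1

1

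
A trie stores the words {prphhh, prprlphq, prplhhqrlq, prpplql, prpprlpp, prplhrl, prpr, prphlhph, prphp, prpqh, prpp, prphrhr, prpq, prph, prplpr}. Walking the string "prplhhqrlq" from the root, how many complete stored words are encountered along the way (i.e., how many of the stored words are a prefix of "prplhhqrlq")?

1

Check each prefix of "prplhhqrlq" against the stored set — each match is an end-marker on the path.
Prefixes of the query that are stored words: "prplhhqrlq"
Count: 1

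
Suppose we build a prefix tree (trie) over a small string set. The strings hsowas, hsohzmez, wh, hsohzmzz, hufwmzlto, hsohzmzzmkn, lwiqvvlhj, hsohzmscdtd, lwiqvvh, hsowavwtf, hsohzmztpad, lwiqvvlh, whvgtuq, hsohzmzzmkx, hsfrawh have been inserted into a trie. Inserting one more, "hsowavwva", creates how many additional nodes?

"hsowavw" is already a path in the trie; the remaining "va" must be added.
So 9 − 7 = 2 new nodes.

2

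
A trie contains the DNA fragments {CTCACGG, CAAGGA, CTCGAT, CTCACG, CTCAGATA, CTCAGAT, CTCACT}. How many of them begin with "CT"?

6

Walk to "CT"; the words in its subtree are exactly those with that prefix.
Matches: "CTCACG", "CTCACGG", "CTCACT", "CTCAGAT", "CTCAGATA", "CTCGAT"
Count: 6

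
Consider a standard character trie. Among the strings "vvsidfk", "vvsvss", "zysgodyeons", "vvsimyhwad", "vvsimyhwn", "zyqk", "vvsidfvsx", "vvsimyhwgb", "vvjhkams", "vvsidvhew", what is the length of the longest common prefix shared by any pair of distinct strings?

The deepest shared node is where two words last agree before diverging.
e.g. "vvsimyhwad" and "vvsimyhwgb" share the prefix "vvsimyhw" of length 8; no pair shares a longer one.
Longest shared-prefix length: 8

8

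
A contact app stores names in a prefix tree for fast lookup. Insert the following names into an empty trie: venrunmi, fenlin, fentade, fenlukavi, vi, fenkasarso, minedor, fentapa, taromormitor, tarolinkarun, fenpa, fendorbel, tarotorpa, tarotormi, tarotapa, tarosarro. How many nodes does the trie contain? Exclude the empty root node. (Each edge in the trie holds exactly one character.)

83

For each word, the new-node count is its length minus the longest prefix already in the trie:
  "venrunmi" → 8 new (v, e, n, r, u, n, m, i)
  "fenlin" → 6 new (f, e, n, l, i, n)
  "fentade" → prefix "fen" already present; 4 new (t, a, d, e)
  "fenlukavi" → prefix "fenl" already present; 5 new (u, k, a, v, i)
  "vi" → prefix "v" already present; 1 new (i)
  "fenkasarso" → prefix "fen" already present; 7 new (k, a, s, a, r, s, o)
  "minedor" → 7 new (m, i, n, e, d, o, r)
  "fentapa" → prefix "fenta" already present; 2 new (p, a)
  "taromormitor" → 12 new (t, a, r, o, m, o, r, m, i, t, o, r)
  "tarolinkarun" → prefix "taro" already present; 8 new (l, i, n, k, a, r, u, n)
  "fenpa" → prefix "fen" already present; 2 new (p, a)
  "fendorbel" → prefix "fen" already present; 6 new (d, o, r, b, e, l)
  "tarotorpa" → prefix "taro" already present; 5 new (t, o, r, p, a)
  "tarotormi" → prefix "tarotor" already present; 2 new (m, i)
  "tarotapa" → prefix "tarot" already present; 3 new (a, p, a)
  "tarosarro" → prefix "taro" already present; 5 new (s, a, r, r, o)
Total nodes = 8 + 6 + 4 + 5 + 1 + 7 + 7 + 2 + 12 + 8 + 2 + 6 + 5 + 2 + 3 + 5 = 83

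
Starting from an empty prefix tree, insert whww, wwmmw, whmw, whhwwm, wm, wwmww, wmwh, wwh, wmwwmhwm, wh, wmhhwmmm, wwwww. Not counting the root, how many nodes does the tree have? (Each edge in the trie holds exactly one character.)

34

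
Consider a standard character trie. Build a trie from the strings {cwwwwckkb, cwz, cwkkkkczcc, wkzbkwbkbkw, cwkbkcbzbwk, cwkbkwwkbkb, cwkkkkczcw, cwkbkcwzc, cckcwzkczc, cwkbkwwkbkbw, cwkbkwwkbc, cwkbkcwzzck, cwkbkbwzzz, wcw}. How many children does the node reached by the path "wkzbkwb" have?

Follow the path "wkzbkwb" to its node, then look at its outgoing edges.
Characters that immediately follow "wkzbkwb" among the stored strings: {k}.
That node has 1 child edge.

1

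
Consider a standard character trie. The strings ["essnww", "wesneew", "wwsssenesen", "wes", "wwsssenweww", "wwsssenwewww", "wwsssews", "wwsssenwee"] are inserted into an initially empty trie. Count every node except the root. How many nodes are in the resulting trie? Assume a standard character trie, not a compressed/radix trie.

Trie structure (* marks end of a word):
(root)
├─ e
│  └─ s
│     └─ s
│        └─ n
│           └─ w
│              └─ w *
└─ w
   ├─ e
   │  └─ s *
   │     └─ n
   │        └─ e
   │           └─ e
   │              └─ w *
   └─ w
      └─ s
         └─ s
            └─ s
               └─ e
                  ├─ n
                  │  ├─ e
                  │  │  └─ s
                  │  │     └─ e
                  │  │        └─ n *
                  │  └─ w
                  │     └─ e
                  │        ├─ e *
                  │        └─ w
                  │           └─ w *
                  │              └─ w *
                  └─ w
                     └─ s *
Counting every labelled node above: 31.

31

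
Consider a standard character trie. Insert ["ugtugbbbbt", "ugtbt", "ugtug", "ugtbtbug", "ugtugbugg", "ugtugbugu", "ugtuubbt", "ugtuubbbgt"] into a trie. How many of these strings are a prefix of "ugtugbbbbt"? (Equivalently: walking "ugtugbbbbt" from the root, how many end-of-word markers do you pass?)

2

Walk "ugtugbbbbt" from the root; an end-of-word marker is hit whenever a stored word is a prefix of "ugtugbbbbt".
Prefixes of the query that are stored words: "ugtug", "ugtugbbbbt"
Count: 2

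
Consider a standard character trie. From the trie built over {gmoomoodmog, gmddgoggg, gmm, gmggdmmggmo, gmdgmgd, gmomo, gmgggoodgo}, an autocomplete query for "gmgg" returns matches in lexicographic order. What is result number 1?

gmggdmmggmo

Words with prefix "gmgg", in lexicographic order: "gmggdmmggmo", "gmgggoodgo"
The 1st is gmggdmmggmo.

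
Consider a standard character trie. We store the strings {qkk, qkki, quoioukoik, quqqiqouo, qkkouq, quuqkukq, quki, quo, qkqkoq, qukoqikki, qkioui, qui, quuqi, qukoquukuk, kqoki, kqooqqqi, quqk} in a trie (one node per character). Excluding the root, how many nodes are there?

63

Count nodes per top-level branch (shared prefixes stored once):
  'k'-branch (kqoki, kqooqqqi): 10 nodes
  'q'-branch (qkioui, qkk, qkki, qkkouq, qkqkoq, qui, quki, qukoqikki, qukoquukuk, quo, quoioukoik, quqk, quqqiqouo, quuqi, quuqkukq): 53 nodes
Sum: 63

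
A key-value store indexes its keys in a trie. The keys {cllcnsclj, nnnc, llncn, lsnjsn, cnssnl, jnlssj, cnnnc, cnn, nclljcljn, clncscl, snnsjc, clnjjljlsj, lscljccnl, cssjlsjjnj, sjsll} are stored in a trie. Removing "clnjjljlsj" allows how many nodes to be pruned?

Walk "clnjjljlsj" from the leaf back toward the root, removing each node that no remaining word uses.
The suffix "jjljlsj" (7 nodes) is used only by "clnjjljlsj"; the node for "cln" still has the child "c", so pruning stops there.
Nodes removed: 7

7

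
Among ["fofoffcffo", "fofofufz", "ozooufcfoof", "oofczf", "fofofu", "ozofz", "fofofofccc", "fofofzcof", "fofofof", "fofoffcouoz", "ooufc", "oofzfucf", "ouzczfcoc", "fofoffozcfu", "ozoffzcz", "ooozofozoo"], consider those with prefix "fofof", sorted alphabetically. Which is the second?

Words with prefix "fofof", in lexicographic order: "fofoffcffo", "fofoffcouoz", "fofoffozcfu", "fofofof", "fofofofccc", "fofofu", "fofofufz", "fofofzcof"
The 2nd is fofoffcouoz.

fofoffcouoz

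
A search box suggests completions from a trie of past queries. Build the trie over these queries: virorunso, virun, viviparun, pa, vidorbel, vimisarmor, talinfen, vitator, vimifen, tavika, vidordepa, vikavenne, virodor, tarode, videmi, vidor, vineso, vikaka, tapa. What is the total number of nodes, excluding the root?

83

Trace insertions, counting only characters that open a new branch:
  "virorunso" → 9 new (v, i, r, o, r, u, n, s, o)
  "virun" → prefix "vir" already present; 2 new (u, n)
  "viviparun" → prefix "vi" already present; 7 new (v, i, p, a, r, u, n)
  "pa" → 2 new (p, a)
  "vidorbel" → prefix "vi" already present; 6 new (d, o, r, b, e, l)
  "vimisarmor" → prefix "vi" already present; 8 new (m, i, s, a, r, m, o, r)
  "talinfen" → 8 new (t, a, l, i, n, f, e, n)
  "vitator" → prefix "vi" already present; 5 new (t, a, t, o, r)
  "vimifen" → prefix "vimi" already present; 3 new (f, e, n)
  "tavika" → prefix "ta" already present; 4 new (v, i, k, a)
  "vidordepa" → prefix "vidor" already present; 4 new (d, e, p, a)
  "vikavenne" → prefix "vi" already present; 7 new (k, a, v, e, n, n, e)
  "virodor" → prefix "viro" already present; 3 new (d, o, r)
  "tarode" → prefix "ta" already present; 4 new (r, o, d, e)
  "videmi" → prefix "vid" already present; 3 new (e, m, i)
  "vidor" → prefix "vidor" already present; 0 new (none)
  "vineso" → prefix "vi" already present; 4 new (n, e, s, o)
  "vikaka" → prefix "vika" already present; 2 new (k, a)
  "tapa" → prefix "ta" already present; 2 new (p, a)
Total nodes = 9 + 2 + 7 + 2 + 6 + 8 + 8 + 5 + 3 + 4 + 4 + 7 + 3 + 4 + 3 + 0 + 4 + 2 + 2 = 83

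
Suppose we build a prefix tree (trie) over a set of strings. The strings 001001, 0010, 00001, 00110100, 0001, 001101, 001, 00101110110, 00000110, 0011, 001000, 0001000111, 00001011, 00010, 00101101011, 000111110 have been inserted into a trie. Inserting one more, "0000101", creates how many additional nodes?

0

"0000101" is already a full path in the trie; only an end-marker is added.
No new nodes are needed: 0.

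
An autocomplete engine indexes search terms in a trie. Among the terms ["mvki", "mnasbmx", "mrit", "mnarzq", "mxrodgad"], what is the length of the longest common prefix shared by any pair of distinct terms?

3

Equivalently: take the maximum, over all pairs, of their longest common prefix length.
"mnarzq" and "mnasbmx" agree on "mna" (3 characters) before diverging; nothing deeper is shared.
Longest shared-prefix length: 3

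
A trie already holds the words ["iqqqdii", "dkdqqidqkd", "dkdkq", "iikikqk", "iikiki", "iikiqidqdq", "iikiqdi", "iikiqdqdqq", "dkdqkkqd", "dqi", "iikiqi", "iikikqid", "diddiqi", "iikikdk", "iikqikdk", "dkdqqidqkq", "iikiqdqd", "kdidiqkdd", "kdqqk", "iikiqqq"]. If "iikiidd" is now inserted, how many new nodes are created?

3

Walking "iikiidd" from the root, the first 4 characters ("iiki") follow existing edges; "i" is the first miss.
New nodes needed: |"iikiidd"| − 4 = 7 − 4 = 3.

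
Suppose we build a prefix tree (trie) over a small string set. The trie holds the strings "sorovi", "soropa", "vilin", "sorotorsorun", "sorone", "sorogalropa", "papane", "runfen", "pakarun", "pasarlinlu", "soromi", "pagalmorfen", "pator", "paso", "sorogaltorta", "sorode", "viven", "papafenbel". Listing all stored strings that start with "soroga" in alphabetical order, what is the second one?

sorogaltorta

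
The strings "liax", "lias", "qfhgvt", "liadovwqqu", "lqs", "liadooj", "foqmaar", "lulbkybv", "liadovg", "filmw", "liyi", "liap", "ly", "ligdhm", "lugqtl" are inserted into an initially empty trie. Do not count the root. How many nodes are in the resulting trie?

Count nodes per top-level branch (shared prefixes stored once):
  'f'-branch (filmw, foqmaar): 11 nodes
  'l'-branch (liadooj, liadovg, liadovwqqu, liap, lias, liax, ligdhm, liyi, lqs, lugqtl, lulbkybv, ly): 36 nodes
  'q'-branch (qfhgvt): 6 nodes
Sum: 53

53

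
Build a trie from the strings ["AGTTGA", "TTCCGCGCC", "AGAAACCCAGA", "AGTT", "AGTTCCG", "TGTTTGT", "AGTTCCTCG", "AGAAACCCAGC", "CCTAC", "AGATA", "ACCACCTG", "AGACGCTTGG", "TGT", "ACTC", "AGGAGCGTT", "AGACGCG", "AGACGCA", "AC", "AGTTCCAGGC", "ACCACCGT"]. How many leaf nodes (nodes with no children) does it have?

Leaves are exactly the stored words that no other stored word extends.
Those words: "ACCACCGT", "ACCACCTG", "ACTC", "AGAAACCCAGA", "AGAAACCCAGC", "AGACGCA", "AGACGCG", "AGACGCTTGG", "AGATA", "AGGAGCGTT", "AGTTCCAGGC", "AGTTCCG", "AGTTCCTCG", "AGTTGA", "CCTAC", "TGTTTGT", "TTCCGCGCC"
Leaf count: 17

17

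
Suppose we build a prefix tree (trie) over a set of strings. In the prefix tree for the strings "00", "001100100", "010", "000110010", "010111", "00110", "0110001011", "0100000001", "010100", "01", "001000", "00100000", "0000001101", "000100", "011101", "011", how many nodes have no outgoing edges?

10

Leaves are exactly the stored words that no other stored word extends.
Those words: "0000001101", "000100", "000110010", "00100000", "001100100", "0100000001", "010100", "010111", "0110001011", "011101"
Leaf count: 10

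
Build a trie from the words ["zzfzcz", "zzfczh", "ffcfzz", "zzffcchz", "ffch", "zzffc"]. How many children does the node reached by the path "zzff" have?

1

Walk "zzff" from the root, arriving at one node.
Distinct next characters after "zzff": c.
That node has 1 child edge.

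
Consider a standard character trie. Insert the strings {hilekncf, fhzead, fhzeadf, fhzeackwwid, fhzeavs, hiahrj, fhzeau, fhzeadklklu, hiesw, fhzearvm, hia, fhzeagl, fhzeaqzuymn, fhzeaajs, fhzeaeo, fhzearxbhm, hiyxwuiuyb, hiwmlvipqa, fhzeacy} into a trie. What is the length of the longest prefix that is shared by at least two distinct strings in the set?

6

Equivalently: take the maximum, over all pairs, of their longest common prefix length.
"fhzeackwwid" and "fhzeacy" agree on "fhzeac" (6 characters) before diverging; nothing deeper is shared.
Longest shared-prefix length: 6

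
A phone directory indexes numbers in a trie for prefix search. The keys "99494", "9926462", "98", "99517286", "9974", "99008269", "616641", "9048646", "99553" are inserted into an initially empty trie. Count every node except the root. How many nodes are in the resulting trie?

Count nodes per top-level branch (shared prefixes stored once):
  '6'-branch (616641): 6 nodes
  '9'-branch (9048646, 98, 99008269, 9926462, 99494, 99517286, 99553, 9974): 33 nodes
Sum: 39

39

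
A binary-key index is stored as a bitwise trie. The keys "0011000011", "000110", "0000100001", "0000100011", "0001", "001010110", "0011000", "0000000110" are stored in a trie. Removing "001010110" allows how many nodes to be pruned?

6

A node on "001010110"'s path can go only if nothing else ends at it or branches off below it.
The suffix "010110" (6 nodes) is used only by "001010110"; the node for "001" still has the child "1", so pruning stops there.
Nodes removed: 6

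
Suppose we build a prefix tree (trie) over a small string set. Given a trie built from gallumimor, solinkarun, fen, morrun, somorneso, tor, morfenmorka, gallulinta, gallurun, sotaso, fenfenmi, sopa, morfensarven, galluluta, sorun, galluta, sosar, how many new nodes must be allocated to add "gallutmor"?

Walking "gallutmor" from the root, the first 6 characters ("gallut") follow existing edges; "m" is the first miss.
Each of the 3 remaining characters creates one node.

3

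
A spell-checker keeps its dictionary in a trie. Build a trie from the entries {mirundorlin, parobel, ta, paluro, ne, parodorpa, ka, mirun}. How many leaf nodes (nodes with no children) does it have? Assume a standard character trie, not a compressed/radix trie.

7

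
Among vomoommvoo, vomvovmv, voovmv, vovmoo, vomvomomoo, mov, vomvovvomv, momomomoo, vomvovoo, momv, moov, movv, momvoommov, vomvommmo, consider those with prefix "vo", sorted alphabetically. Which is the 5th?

DFS of the "vo" subtree visits, in order: "vomoommvoo", "vomvommmo", "vomvomomoo", "vomvovmv", "vomvovoo", "vomvovvomv", "voovmv", "vovmoo"
Position 5: vomvovoo

vomvovoo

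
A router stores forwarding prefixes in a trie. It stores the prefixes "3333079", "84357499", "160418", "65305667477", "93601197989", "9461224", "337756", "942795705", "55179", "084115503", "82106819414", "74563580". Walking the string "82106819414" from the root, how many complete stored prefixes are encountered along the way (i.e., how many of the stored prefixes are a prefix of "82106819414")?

Check each prefix of "82106819414" against the stored set — each match is an end-marker on the path.
Prefixes of the query that are stored words: "82106819414"
Count: 1

1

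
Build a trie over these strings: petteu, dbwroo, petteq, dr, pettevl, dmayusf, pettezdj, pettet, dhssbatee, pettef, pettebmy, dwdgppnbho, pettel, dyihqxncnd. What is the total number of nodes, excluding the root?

For each word, the new-node count is its length minus the longest prefix already in the trie:
  "petteu" → 6 new (p, e, t, t, e, u)
  "dbwroo" → 6 new (d, b, w, r, o, o)
  "petteq" → prefix "pette" already present; 1 new (q)
  "dr" → prefix "d" already present; 1 new (r)
  "pettevl" → prefix "pette" already present; 2 new (v, l)
  "dmayusf" → prefix "d" already present; 6 new (m, a, y, u, s, f)
  "pettezdj" → prefix "pette" already present; 3 new (z, d, j)
  "pettet" → prefix "pette" already present; 1 new (t)
  "dhssbatee" → prefix "d" already present; 8 new (h, s, s, b, a, t, e, e)
  "pettef" → prefix "pette" already present; 1 new (f)
  "pettebmy" → prefix "pette" already present; 3 new (b, m, y)
  "dwdgppnbho" → prefix "d" already present; 9 new (w, d, g, p, p, n, b, h, o)
  "pettel" → prefix "pette" already present; 1 new (l)
  "dyihqxncnd" → prefix "d" already present; 9 new (y, i, h, q, x, n, c, n, d)
Total nodes = 6 + 6 + 1 + 1 + 2 + 6 + 3 + 1 + 8 + 1 + 3 + 9 + 1 + 9 = 57

57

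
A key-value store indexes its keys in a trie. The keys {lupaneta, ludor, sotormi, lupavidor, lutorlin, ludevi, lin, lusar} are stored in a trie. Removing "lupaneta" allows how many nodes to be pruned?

4

Walk "lupaneta" from the leaf back toward the root, removing each node that no remaining word uses.
The suffix "neta" (4 nodes) is used only by "lupaneta"; the node for "lupa" still has the child "v", so pruning stops there.
Nodes removed: 4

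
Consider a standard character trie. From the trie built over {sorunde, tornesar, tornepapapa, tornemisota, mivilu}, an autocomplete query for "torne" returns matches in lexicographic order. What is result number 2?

tornepapapa

DFS of the "torne" subtree visits, in order: "tornemisota", "tornepapapa", "tornesar"
The 2nd is tornepapapa.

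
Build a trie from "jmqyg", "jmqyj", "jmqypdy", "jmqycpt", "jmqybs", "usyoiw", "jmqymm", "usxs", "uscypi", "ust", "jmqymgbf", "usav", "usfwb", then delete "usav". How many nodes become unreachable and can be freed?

2

After clearing the end-marker at "usav", prune upward until reaching a node still needed by another word.
The suffix "av" (2 nodes) is used only by "usav"; the node for "us" still has the child "y", so pruning stops there.
Nodes removed: 2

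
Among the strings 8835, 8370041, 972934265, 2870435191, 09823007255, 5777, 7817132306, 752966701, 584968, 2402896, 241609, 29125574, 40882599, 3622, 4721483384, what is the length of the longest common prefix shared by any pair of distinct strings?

2

Look for the deepest trie node that still has at least two words in its subtree.
"2402896" and "241609" agree on "24" (2 characters) before diverging; nothing deeper is shared.
Longest shared-prefix length: 2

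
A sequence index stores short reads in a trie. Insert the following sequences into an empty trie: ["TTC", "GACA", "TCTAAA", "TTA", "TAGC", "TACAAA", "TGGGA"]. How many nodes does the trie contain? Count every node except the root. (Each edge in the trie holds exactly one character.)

24

Count nodes per top-level branch (shared prefixes stored once):
  'G'-branch (GACA): 4 nodes
  'T'-branch (TACAAA, TAGC, TCTAAA, TGGGA, TTA, TTC): 20 nodes
Sum: 24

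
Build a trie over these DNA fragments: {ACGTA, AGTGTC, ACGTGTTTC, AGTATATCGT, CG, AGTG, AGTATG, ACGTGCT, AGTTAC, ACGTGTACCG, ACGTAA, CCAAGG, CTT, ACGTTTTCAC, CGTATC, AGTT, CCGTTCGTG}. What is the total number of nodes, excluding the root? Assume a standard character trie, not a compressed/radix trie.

Insert word by word; a character creates a node only if that edge doesn't already exist:
  "ACGTA" → 5 new (A, C, G, T, A)
  "AGTGTC" → prefix "A" already present; 5 new (G, T, G, T, C)
  "ACGTGTTTC" → prefix "ACGT" already present; 5 new (G, T, T, T, C)
  "AGTATATCGT" → prefix "AGT" already present; 7 new (A, T, A, T, C, G, T)
  "CG" → 2 new (C, G)
  "AGTG" → prefix "AGTG" already present; 0 new (none)
  "AGTATG" → prefix "AGTAT" already present; 1 new (G)
  "ACGTGCT" → prefix "ACGTG" already present; 2 new (C, T)
  "AGTTAC" → prefix "AGT" already present; 3 new (T, A, C)
  "ACGTGTACCG" → prefix "ACGTGT" already present; 4 new (A, C, C, G)
  "ACGTAA" → prefix "ACGTA" already present; 1 new (A)
  "CCAAGG" → prefix "C" already present; 5 new (C, A, A, G, G)
  "CTT" → prefix "C" already present; 2 new (T, T)
  "ACGTTTTCAC" → prefix "ACGT" already present; 6 new (T, T, T, C, A, C)
  "CGTATC" → prefix "CG" already present; 4 new (T, A, T, C)
  "AGTT" → prefix "AGTT" already present; 0 new (none)
  "CCGTTCGTG" → prefix "CC" already present; 7 new (G, T, T, C, G, T, G)
Total nodes = 5 + 5 + 5 + 7 + 2 + 0 + 1 + 2 + 3 + 4 + 1 + 5 + 2 + 6 + 4 + 0 + 7 = 59

59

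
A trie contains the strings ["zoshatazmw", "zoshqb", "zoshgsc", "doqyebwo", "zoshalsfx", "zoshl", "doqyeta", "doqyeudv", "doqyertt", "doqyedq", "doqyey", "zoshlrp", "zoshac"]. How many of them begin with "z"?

Walk to "z"; the words in its subtree are exactly those with that prefix.
Words under "z": zoshac, zoshalsfx, zoshatazmw, zoshgsc, zoshl, zoshlrp, zoshqb
Count: 7

7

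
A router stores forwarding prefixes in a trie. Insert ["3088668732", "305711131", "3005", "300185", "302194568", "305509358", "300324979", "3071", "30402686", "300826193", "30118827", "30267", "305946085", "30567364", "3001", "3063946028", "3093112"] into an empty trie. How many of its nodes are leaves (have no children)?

16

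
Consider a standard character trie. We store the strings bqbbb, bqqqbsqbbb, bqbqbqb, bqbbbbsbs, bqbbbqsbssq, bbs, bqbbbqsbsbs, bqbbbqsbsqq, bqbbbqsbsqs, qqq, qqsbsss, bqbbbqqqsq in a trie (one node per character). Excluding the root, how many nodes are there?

Insert word by word; a character creates a node only if that edge doesn't already exist:
  "bqbbb" → 5 new (b, q, b, b, b)
  "bqqqbsqbbb" → prefix "bq" already present; 8 new (q, q, b, s, q, b, b, b)
  "bqbqbqb" → prefix "bqb" already present; 4 new (q, b, q, b)
  "bqbbbbsbs" → prefix "bqbbb" already present; 4 new (b, s, b, s)
  "bqbbbqsbssq" → prefix "bqbbb" already present; 6 new (q, s, b, s, s, q)
  "bbs" → prefix "b" already present; 2 new (b, s)
  "bqbbbqsbsbs" → prefix "bqbbbqsbs" already present; 2 new (b, s)
  "bqbbbqsbsqq" → prefix "bqbbbqsbs" already present; 2 new (q, q)
  "bqbbbqsbsqs" → prefix "bqbbbqsbsq" already present; 1 new (s)
  "qqq" → 3 new (q, q, q)
  "qqsbsss" → prefix "qq" already present; 5 new (s, b, s, s, s)
  "bqbbbqqqsq" → prefix "bqbbbq" already present; 4 new (q, q, s, q)
Total nodes = 5 + 8 + 4 + 4 + 6 + 2 + 2 + 2 + 1 + 3 + 5 + 4 = 46

46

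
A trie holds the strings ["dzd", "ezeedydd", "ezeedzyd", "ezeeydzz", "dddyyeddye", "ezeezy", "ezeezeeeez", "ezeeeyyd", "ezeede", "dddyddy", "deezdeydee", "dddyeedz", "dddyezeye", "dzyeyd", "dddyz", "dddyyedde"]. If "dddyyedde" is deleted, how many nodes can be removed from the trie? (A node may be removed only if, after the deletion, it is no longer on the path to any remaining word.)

1

A node on "dddyyedde"'s path can go only if nothing else ends at it or branches off below it.
The suffix "e" (1 node) is used only by "dddyyedde"; the node for "dddyyedd" still has the child "y", so pruning stops there.
Nodes removed: 1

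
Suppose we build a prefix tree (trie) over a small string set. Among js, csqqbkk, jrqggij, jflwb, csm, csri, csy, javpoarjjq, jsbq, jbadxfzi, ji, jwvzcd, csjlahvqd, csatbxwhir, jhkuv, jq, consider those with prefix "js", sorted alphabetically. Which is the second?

jsbq

Filter for "js…" and sort: "js", "jsbq"
The 2nd is jsbq.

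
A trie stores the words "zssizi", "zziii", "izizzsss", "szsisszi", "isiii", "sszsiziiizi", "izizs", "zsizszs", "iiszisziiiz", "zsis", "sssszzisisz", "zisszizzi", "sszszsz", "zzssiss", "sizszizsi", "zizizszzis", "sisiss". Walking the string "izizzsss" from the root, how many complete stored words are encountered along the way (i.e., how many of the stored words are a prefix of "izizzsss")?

Traverse "izizzsss" character by character; count nodes along the way that are marked as word ends.
Prefixes of the query that are stored words: "izizzsss"
Count: 1

1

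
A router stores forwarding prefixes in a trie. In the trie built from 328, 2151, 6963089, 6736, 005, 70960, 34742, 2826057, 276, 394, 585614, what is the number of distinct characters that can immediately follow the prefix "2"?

Follow the path "2" to its node, then look at its outgoing edges.
Distinct next characters after "2": 1, 7, 8.
That node has 3 child edges.

3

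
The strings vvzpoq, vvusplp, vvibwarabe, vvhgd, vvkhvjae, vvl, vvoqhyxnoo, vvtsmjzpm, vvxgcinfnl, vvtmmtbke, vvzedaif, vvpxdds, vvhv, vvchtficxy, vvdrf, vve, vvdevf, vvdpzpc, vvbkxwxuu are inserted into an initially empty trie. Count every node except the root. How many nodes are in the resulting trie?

95

Insert word by word; a character creates a node only if that edge doesn't already exist:
  "vvzpoq" → 6 new (v, v, z, p, o, q)
  "vvusplp" → prefix "vv" already present; 5 new (u, s, p, l, p)
  "vvibwarabe" → prefix "vv" already present; 8 new (i, b, w, a, r, a, b, e)
  "vvhgd" → prefix "vv" already present; 3 new (h, g, d)
  "vvkhvjae" → prefix "vv" already present; 6 new (k, h, v, j, a, e)
  "vvl" → prefix "vv" already present; 1 new (l)
  "vvoqhyxnoo" → prefix "vv" already present; 8 new (o, q, h, y, x, n, o, o)
  "vvtsmjzpm" → prefix "vv" already present; 7 new (t, s, m, j, z, p, m)
  "vvxgcinfnl" → prefix "vv" already present; 8 new (x, g, c, i, n, f, n, l)
  "vvtmmtbke" → prefix "vvt" already present; 6 new (m, m, t, b, k, e)
  "vvzedaif" → prefix "vvz" already present; 5 new (e, d, a, i, f)
  "vvpxdds" → prefix "vv" already present; 5 new (p, x, d, d, s)
  "vvhv" → prefix "vvh" already present; 1 new (v)
  "vvchtficxy" → prefix "vv" already present; 8 new (c, h, t, f, i, c, x, y)
  "vvdrf" → prefix "vv" already present; 3 new (d, r, f)
  "vve" → prefix "vv" already present; 1 new (e)
  "vvdevf" → prefix "vvd" already present; 3 new (e, v, f)
  "vvdpzpc" → prefix "vvd" already present; 4 new (p, z, p, c)
  "vvbkxwxuu" → prefix "vv" already present; 7 new (b, k, x, w, x, u, u)
Total nodes = 6 + 5 + 8 + 3 + 6 + 1 + 8 + 7 + 8 + 6 + 5 + 5 + 1 + 8 + 3 + 1 + 3 + 4 + 7 = 95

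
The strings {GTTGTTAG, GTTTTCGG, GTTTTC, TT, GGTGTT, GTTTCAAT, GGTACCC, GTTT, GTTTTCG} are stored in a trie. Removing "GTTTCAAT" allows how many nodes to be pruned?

After clearing the end-marker at "GTTTCAAT", prune upward until reaching a node still needed by another word.
The suffix "CAAT" (4 nodes) is used only by "GTTTCAAT"; the node for "GTTT" still has the child "T", so pruning stops there.
Nodes removed: 4

4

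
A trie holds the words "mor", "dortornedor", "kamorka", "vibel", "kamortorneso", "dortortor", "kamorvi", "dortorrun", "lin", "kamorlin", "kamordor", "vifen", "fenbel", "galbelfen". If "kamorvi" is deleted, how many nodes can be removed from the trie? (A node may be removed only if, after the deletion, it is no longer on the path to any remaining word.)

A node on "kamorvi"'s path can go only if nothing else ends at it or branches off below it.
The suffix "vi" (2 nodes) is used only by "kamorvi"; the node for "kamor" still has the child "k", so pruning stops there.
Nodes removed: 2

2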